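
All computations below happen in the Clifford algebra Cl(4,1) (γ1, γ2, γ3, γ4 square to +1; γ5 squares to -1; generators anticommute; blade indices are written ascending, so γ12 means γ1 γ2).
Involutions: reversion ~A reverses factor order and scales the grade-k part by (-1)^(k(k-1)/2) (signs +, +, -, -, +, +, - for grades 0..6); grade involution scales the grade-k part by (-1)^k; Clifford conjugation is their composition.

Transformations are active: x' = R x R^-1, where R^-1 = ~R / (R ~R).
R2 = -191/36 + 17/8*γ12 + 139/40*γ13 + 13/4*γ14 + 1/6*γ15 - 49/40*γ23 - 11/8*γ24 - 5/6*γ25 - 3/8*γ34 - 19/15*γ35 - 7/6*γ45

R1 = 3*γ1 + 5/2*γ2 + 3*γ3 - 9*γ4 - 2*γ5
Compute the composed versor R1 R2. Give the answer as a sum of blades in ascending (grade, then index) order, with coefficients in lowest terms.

Distribute over the terms of R1 (each basis-blade product reordered to ascending indices, repeated generators contracted through their squares):
(3*γ1) R2 = -191/12*γ1 + 51/8*γ2 + 417/40*γ3 + 39/4*γ4 + 1/2*γ5 - 147/40*γ123 - 33/8*γ124 - 5/2*γ125 - 9/8*γ134 - 19/5*γ135 - 7/2*γ145
(5/2*γ2) R2 = -85/16*γ1 - 955/72*γ2 - 49/16*γ3 - 55/16*γ4 - 25/12*γ5 - 139/16*γ123 - 65/8*γ124 - 5/12*γ125 - 15/16*γ234 - 19/6*γ235 - 35/12*γ245
(3*γ3) R2 = -417/40*γ1 + 147/40*γ2 - 191/12*γ3 - 9/8*γ4 - 19/5*γ5 + 51/8*γ123 - 39/4*γ134 - 1/2*γ135 + 33/8*γ234 + 5/2*γ235 - 7/2*γ345
(-9*γ4) R2 = 117/4*γ1 - 99/8*γ2 - 27/8*γ3 + 191/4*γ4 + 21/2*γ5 - 153/8*γ124 - 1251/40*γ134 + 3/2*γ145 + 441/40*γ234 - 15/2*γ245 - 57/5*γ345
(-2*γ5) R2 = -1/3*γ1 + 5/3*γ2 + 38/15*γ3 + 7/3*γ4 + 191/18*γ5 - 17/4*γ125 - 139/20*γ135 - 13/2*γ145 + 49/20*γ235 + 11/4*γ245 + 3/4*γ345
Summing the partial products and collecting blades:
Answer: -219/80*γ1 - 1253/90*γ2 - 451/48*γ3 + 2653/48*γ4 + 2831/180*γ5 - 479/80*γ123 - 251/8*γ124 - 43/6*γ125 - 843/20*γ134 - 45/4*γ135 - 17/2*γ145 + 1137/80*γ234 + 107/60*γ235 - 23/3*γ245 - 283/20*γ345


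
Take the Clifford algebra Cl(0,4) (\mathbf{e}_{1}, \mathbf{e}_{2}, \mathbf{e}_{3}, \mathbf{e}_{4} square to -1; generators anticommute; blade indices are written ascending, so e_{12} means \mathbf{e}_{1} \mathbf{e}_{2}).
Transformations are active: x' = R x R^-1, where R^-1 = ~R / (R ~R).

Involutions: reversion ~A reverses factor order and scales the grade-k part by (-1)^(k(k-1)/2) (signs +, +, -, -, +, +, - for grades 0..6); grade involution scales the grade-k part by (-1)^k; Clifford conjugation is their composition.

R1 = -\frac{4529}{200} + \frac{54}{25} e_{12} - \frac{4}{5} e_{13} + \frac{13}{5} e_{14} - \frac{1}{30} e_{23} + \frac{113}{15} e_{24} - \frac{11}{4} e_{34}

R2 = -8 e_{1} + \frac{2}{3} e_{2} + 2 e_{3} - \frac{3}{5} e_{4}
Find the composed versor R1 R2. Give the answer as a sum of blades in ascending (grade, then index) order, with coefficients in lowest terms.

Distribute over the terms of R2 (each basis-blade product reordered to ascending indices, repeated generators contracted through their squares):
R1 (-8 e_{1}) = \frac{4529}{25} e_{1} - \frac{432}{25} e_{2} + \frac{32}{5} e_{3} - \frac{104}{5} e_{4} + \frac{4}{15} e_{123} - \frac{904}{15} e_{124} + 22 e_{134}
R1 (\frac{2}{3} e_{2}) = -\frac{36}{25} e_{1} - \frac{4529}{300} e_{2} - \frac{1}{45} e_{3} + \frac{226}{45} e_{4} + \frac{8}{15} e_{123} - \frac{26}{15} e_{124} - \frac{11}{6} e_{234}
R1 (2 e_{3}) = \frac{8}{5} e_{1} + \frac{1}{15} e_{2} - \frac{4529}{100} e_{3} - \frac{11}{2} e_{4} + \frac{108}{25} e_{123} - \frac{26}{5} e_{134} - \frac{226}{15} e_{234}
R1 (-\frac{3}{5} e_{4}) = \frac{39}{25} e_{1} + \frac{113}{25} e_{2} - \frac{33}{20} e_{3} + \frac{13587}{1000} e_{4} - \frac{162}{125} e_{124} + \frac{12}{25} e_{134} + \frac{1}{50} e_{234}
Summing the partial products and collecting blades:
Answer: \frac{4572}{25} e_{1} - \frac{2779}{100} e_{2} - \frac{18253}{450} e_{3} - \frac{69217}{9000} e_{4} + \frac{128}{25} e_{123} - \frac{7912}{125} e_{124} + \frac{432}{25} e_{134} - \frac{422}{25} e_{234}


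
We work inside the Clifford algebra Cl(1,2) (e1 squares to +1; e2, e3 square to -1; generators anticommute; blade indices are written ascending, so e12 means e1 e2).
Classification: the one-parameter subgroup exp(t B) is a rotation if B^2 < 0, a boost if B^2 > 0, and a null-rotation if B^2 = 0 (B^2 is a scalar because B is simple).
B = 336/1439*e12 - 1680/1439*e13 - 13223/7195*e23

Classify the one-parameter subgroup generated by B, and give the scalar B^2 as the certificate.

B^2 term by term: the squares give (336/1439)^2*(e12)^2 + (-1680/1439)^2*(e13)^2 + (-13223/7195)^2*(e23)^2 = 112896/2070721*(+1) + 2822400/2070721*(+1) + 174847729/51768025*(-1) = -49/25 (each basis 2-blade squares to minus the product of its generators' squares); cross terms between blades sharing an index anticommute and cancel. So B^2 = -49/25.
Answer: rotation, certificate B^2 = -49/25. No conjugation can change B^2 = -49/25; the sign gives the class.


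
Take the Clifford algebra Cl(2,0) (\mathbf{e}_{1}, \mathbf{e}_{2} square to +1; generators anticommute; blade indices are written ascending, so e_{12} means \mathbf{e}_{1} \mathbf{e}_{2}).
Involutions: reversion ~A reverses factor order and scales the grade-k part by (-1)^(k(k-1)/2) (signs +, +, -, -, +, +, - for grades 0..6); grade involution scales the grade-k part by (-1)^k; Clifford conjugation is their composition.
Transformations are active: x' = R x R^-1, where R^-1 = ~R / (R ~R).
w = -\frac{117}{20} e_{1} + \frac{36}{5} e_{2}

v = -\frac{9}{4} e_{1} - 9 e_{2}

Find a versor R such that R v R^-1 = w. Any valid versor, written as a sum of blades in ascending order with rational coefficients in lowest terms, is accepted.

Here q(v) = q(w) = \frac{1377}{16}; the classical choice R = v + w = -\frac{81}{10} e_{1} - \frac{9}{5} e_{2} then realises v -> w under the sandwich.
Answer: -\frac{81}{10} e_{1} - \frac{9}{5} e_{2}


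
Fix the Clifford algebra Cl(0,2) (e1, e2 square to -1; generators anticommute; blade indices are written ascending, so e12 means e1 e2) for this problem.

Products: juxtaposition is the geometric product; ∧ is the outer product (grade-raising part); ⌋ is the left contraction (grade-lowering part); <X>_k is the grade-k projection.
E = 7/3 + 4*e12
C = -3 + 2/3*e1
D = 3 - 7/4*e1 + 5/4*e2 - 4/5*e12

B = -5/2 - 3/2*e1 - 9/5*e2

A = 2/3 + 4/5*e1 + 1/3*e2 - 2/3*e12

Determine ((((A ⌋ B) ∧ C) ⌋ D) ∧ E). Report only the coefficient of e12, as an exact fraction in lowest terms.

step 1: 2/15 - e1 - 6/5*e2
step 2: -2/5 + 139/45*e1 + 18/5*e2 + 4/5*e12
step 3: 311/900 - 109/50*e1 + 887/450*e2 + 8/25*e12
step 4: 2177/2700 - 763/150*e1 + 6209/1350*e2 + 479/225*e12
Answer: 479/225


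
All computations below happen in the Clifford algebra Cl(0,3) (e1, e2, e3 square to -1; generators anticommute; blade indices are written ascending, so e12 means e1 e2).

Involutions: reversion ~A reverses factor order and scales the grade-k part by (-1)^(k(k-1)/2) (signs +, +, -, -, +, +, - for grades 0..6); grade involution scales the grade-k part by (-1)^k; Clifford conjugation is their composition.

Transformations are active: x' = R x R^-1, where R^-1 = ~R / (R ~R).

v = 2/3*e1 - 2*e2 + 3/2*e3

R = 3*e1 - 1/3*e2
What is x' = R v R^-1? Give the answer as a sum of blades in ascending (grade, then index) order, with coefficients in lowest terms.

~R = 3*e1 - 1/3*e2, and R ~R = -82/9, so R^-1 = ~R / (-82/9).
R v = -8/3 - 52/9*e12 + 9/2*e13 - 1/2*e23
Answer: 134/123*e1 + 74/41*e2 - 3/2*e3


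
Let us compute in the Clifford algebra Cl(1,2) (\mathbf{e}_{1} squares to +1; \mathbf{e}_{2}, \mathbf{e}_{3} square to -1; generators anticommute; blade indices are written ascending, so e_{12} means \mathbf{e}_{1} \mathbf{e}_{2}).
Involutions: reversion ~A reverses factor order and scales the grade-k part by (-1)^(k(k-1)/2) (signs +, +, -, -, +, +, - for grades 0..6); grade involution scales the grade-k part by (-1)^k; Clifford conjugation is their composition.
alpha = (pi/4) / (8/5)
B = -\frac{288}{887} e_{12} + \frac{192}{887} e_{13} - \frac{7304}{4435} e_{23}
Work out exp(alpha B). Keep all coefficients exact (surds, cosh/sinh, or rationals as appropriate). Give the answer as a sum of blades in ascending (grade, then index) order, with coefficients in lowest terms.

B^2 term by term: the squares give (-\frac{288}{887})^2*(e_{12})^2 + (\frac{192}{887})^2*(e_{13})^2 + (-\frac{7304}{4435})^2*(e_{23})^2 = \frac{82944}{786769}*(+1) + \frac{36864}{786769}*(+1) + \frac{53348416}{19669225}*(-1) = -\frac{64}{25} (each basis 2-blade squares to minus the product of its generators' squares); cross terms between blades sharing an index anticommute and cancel. So B^2 = -\frac{64}{25}.
B^2 = -\frac{64}{25} — since the square is negative, the closed form is circular: l = \frac{8}{5}, alpha*l = \frac{\pi}{4}, so exp(alpha B) = cos(\frac{\pi}{4}) + (sin(\frac{\pi}{4})/(\frac{8}{5}))*B = \frac{\sqrt{2}}{2} + (\frac{5 \sqrt{2}}{16})*B.
Answer: \frac{\sqrt{2}}{2} - \frac{90 \sqrt{2}}{887} e_{12} + \frac{60 \sqrt{2}}{887} e_{13} - \frac{913 \sqrt{2}}{1774} e_{23}


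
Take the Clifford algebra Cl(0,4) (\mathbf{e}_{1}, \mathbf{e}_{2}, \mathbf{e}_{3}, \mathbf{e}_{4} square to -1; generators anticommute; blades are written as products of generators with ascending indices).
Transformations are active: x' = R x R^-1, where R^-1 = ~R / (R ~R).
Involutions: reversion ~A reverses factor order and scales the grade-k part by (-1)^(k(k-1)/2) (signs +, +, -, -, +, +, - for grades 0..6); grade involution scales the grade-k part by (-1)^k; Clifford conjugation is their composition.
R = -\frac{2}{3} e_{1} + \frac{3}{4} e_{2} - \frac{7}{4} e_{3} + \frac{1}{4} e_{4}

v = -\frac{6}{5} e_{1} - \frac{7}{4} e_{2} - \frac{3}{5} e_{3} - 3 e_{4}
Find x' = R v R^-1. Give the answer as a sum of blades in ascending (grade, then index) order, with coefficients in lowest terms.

~R = -\frac{2}{3} e_{1} + \frac{3}{4} e_{2} - \frac{7}{4} e_{3} + \frac{1}{4} e_{4}, and R ~R = -\frac{595}{144}, so R^-1 = ~R / (-\frac{595}{144}).
R v = \frac{17}{80} + \frac{31}{15} e_{1} e_{2} - \frac{17}{10} e_{1} e_{3} + \frac{23}{10} e_{1} e_{4} - \frac{281}{80} e_{2} e_{3} - \frac{29}{16} e_{2} e_{4} + \frac{27}{5} e_{3} e_{4}
Answer: \frac{222}{175} e_{1} + \frac{1171}{700} e_{2} + \frac{39}{50} e_{3} + \frac{1041}{350} e_{4}


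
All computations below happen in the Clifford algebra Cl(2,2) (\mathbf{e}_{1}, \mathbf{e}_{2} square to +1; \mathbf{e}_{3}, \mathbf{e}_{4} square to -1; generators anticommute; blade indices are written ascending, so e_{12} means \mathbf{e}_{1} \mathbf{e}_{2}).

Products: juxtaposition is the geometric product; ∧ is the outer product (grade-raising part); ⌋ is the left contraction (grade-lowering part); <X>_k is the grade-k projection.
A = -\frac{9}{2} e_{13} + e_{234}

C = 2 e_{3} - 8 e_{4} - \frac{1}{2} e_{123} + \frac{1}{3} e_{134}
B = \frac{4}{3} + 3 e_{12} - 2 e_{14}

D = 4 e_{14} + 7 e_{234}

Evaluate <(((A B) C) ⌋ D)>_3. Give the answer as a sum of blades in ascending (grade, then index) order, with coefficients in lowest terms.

step 1: -6 e_{13} - \frac{27}{2} e_{23} - 9 e_{34} - 2 e_{123} - 3 e_{134} + \frac{4}{3} e_{234}
step 2: 2 + \frac{87}{4} e_{1} + 24 e_{2} - 72 e_{3} - 20 e_{4} + \frac{40}{9} e_{12} - 24 e_{13} - \frac{16}{3} e_{14} + \frac{32}{3} e_{23} + \frac{29}{6} e_{24} + 9 e_{124} + 48 e_{134} + 108 e_{234} + 16 e_{1234}
step 3: -\frac{2332}{3} - 80 e_{1} - \frac{203}{6} e_{3} + \frac{485}{3} e_{4} + 8 e_{14} + 140 e_{23} - 504 e_{24} + 168 e_{34} + 14 e_{234}
step 4: 14 e_{234}
Answer: 14 e_{234}


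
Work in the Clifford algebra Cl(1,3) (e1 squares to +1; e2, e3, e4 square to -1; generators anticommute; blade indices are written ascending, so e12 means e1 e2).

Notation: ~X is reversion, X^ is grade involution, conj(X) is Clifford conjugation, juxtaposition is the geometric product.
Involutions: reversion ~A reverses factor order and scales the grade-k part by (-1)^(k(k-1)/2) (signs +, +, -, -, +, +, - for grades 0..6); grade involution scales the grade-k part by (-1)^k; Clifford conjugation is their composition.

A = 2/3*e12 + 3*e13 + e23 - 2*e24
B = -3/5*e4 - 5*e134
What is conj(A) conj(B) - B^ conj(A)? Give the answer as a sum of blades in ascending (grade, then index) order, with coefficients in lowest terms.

first term: -6/5*e2 + 15*e4 - 10*e123 - 27/5*e124 - 9/5*e134 - 59/15*e234
second term: 6/5*e2 - 15*e4 - 10*e123 - 27/5*e124 - 9/5*e134 - 59/15*e234
Answer: -12/5*e2 + 30*e4


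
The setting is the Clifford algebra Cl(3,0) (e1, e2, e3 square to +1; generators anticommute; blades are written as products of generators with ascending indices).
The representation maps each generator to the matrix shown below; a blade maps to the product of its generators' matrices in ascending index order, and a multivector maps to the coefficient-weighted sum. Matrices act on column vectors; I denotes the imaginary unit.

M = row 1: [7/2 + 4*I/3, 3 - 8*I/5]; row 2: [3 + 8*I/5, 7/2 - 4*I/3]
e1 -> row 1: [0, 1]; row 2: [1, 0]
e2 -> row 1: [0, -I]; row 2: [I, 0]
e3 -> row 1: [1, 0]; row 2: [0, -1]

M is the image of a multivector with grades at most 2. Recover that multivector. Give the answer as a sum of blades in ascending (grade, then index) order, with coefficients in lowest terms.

Method: 1, rho(e1), rho(e2), rho(e3) form a trace-orthogonal basis of the 2x2 complex matrices (tr(X Y) = 2 if X = Y, else 0), so M = m0*1 + m1*rho(e1) + m2*rho(e2) + m3*rho(e3) with m0 = tr(M)/2 = 7/2, m1 = tr(M rho(e1))/2 = 3, m2 = tr(M rho(e2))/2 = 8/5, m3 = tr(M rho(e3))/2 = 4*I/3.
Multiplying table entries, the bivector images are rho(e1 e2) = I*rho(e3), rho(e1 e3) = -I*rho(e2), rho(e2 e3) = I*rho(e1); with real blade coefficients the real parts of m0..m3 are the coefficients of 1, e1, e2, e3 and the imaginary parts give the bivectors (e2 e3: Im m1, e1 e3: -Im m2, e1 e2: Im m3).
Answer: 7/2 + 3*e1 + 8/5*e2 + 4/3*e1 e2


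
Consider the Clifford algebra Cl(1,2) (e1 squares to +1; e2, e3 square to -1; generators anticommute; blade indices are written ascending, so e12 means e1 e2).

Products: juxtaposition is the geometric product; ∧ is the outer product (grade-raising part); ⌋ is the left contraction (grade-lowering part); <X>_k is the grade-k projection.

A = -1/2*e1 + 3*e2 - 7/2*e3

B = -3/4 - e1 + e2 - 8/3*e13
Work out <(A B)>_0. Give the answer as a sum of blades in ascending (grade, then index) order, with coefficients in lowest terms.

step 1: -5/2 + 233/24*e1 - 9/4*e2 + 95/24*e3 + 5/2*e12 - 7/2*e13 + 7/2*e23 + 8*e123
step 2: -5/2
Answer: -5/2


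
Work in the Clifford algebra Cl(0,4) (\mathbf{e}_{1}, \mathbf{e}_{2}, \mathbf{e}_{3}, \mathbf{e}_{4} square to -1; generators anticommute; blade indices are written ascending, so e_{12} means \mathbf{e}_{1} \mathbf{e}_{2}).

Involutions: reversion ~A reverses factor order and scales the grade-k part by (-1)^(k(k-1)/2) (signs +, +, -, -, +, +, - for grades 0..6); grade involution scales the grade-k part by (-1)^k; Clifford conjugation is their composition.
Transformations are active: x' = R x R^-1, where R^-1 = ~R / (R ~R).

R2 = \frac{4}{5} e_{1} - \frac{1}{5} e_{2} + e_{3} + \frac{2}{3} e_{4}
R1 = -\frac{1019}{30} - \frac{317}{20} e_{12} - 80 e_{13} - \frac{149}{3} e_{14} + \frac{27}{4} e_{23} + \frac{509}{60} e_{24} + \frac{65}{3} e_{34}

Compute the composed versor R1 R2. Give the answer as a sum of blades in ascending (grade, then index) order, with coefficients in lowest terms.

Distribute over the terms of R2 (each basis-blade product reordered to ascending indices, repeated generators contracted through their squares):
R1 (\frac{4}{5} e_{1}) = -\frac{2038}{75} e_{1} - \frac{317}{25} e_{2} - 64 e_{3} - \frac{596}{15} e_{4} + \frac{27}{5} e_{123} + \frac{509}{75} e_{124} + \frac{52}{3} e_{134}
R1 (-\frac{1}{5} e_{2}) = -\frac{317}{100} e_{1} + \frac{1019}{150} e_{2} - \frac{27}{20} e_{3} - \frac{509}{300} e_{4} - 16 e_{123} - \frac{149}{15} e_{124} - \frac{13}{3} e_{234}
R1 (e_{3}) = 80 e_{1} - \frac{27}{4} e_{2} - \frac{1019}{30} e_{3} + \frac{65}{3} e_{4} - \frac{317}{20} e_{123} + \frac{149}{3} e_{134} - \frac{509}{60} e_{234}
R1 (\frac{2}{3} e_{4}) = \frac{298}{9} e_{1} - \frac{509}{90} e_{2} - \frac{130}{9} e_{3} - \frac{1019}{45} e_{4} - \frac{317}{30} e_{124} - \frac{160}{3} e_{134} + \frac{9}{2} e_{234}
Summing the partial products and collecting blades:
Answer: \frac{74491}{900} e_{1} - \frac{16463}{900} e_{2} - \frac{20477}{180} e_{3} - \frac{38167}{900} e_{4} - \frac{529}{20} e_{123} - \frac{2057}{150} e_{124} + \frac{41}{3} e_{134} - \frac{499}{60} e_{234}


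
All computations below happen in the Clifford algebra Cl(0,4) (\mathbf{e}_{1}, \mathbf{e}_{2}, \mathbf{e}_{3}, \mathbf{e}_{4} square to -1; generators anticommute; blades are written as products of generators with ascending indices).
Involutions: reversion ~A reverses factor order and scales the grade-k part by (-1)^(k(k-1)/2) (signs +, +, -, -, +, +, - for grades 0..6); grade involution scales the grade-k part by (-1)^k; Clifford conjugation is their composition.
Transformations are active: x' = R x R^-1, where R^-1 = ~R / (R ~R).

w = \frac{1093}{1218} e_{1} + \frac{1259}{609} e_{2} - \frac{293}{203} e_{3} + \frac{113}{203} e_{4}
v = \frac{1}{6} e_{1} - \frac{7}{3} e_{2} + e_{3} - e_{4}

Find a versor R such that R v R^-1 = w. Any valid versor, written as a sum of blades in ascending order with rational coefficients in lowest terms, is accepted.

Sketch: the shared square -\frac{269}{36} makes R = v + w = \frac{216}{203} e_{1} - \frac{54}{203} e_{2} - \frac{90}{203} e_{3} - \frac{90}{203} e_{4} the natural versor; its sandwich fixes that direction, negates (v - w)/2, and sends v to w.
Answer: \frac{216}{203} e_{1} - \frac{54}{203} e_{2} - \frac{90}{203} e_{3} - \frac{90}{203} e_{4}


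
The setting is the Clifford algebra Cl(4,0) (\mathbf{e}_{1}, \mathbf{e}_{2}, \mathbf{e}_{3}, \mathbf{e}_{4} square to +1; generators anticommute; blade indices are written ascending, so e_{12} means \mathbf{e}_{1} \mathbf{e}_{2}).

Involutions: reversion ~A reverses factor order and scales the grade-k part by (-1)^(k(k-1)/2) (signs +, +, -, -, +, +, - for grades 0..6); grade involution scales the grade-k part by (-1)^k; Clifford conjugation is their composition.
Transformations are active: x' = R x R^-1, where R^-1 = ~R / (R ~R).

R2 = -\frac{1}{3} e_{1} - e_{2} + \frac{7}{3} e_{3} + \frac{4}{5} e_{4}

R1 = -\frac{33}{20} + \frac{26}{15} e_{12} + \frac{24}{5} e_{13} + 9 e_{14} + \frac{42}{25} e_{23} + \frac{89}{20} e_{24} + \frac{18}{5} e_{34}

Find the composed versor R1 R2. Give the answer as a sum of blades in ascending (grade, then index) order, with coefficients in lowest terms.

Distribute over the terms of R2 (each basis-blade product reordered to ascending indices, repeated generators contracted through their squares):
R1 (-\frac{1}{3} e_{1}) = \frac{11}{20} e_{1} + \frac{26}{45} e_{2} + \frac{8}{5} e_{3} + 3 e_{4} - \frac{14}{25} e_{123} - \frac{89}{60} e_{124} - \frac{6}{5} e_{134}
R1 (-e_{2}) = -\frac{26}{15} e_{1} + \frac{33}{20} e_{2} + \frac{42}{25} e_{3} + \frac{89}{20} e_{4} + \frac{24}{5} e_{123} + 9 e_{124} - \frac{18}{5} e_{234}
R1 (\frac{7}{3} e_{3}) = \frac{56}{5} e_{1} + \frac{98}{25} e_{2} - \frac{77}{20} e_{3} - \frac{42}{5} e_{4} + \frac{182}{45} e_{123} - 21 e_{134} - \frac{623}{60} e_{234}
R1 (\frac{4}{5} e_{4}) = \frac{36}{5} e_{1} + \frac{89}{25} e_{2} + \frac{72}{25} e_{3} - \frac{33}{25} e_{4} + \frac{104}{75} e_{124} + \frac{96}{25} e_{134} + \frac{168}{125} e_{234}
Summing the partial products and collecting blades:
Answer: \frac{1033}{60} e_{1} + \frac{8737}{900} e_{2} + \frac{231}{100} e_{3} - \frac{227}{100} e_{4} + \frac{1864}{225} e_{123} + \frac{2671}{300} e_{124} - \frac{459}{25} e_{134} - \frac{18959}{1500} e_{234}


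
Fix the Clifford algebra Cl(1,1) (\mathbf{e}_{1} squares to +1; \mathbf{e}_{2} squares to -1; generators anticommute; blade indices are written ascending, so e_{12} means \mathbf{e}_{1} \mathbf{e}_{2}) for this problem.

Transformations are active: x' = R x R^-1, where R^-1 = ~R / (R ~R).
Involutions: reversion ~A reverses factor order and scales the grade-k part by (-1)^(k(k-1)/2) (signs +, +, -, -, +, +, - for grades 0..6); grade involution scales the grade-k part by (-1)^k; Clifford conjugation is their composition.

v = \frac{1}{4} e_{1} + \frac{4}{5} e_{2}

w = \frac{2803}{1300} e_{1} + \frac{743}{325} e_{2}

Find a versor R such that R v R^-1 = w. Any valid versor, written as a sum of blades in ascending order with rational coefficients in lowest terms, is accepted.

Why this works: both vectors square to -\frac{231}{400}, so q(v) = q(w) and R = v + w = \frac{782}{325} e_{1} + \frac{1003}{325} e_{2} carries v to w — its own direction survives, the complement (v - w)/2 flips.
Answer: \frac{782}{325} e_{1} + \frac{1003}{325} e_{2}


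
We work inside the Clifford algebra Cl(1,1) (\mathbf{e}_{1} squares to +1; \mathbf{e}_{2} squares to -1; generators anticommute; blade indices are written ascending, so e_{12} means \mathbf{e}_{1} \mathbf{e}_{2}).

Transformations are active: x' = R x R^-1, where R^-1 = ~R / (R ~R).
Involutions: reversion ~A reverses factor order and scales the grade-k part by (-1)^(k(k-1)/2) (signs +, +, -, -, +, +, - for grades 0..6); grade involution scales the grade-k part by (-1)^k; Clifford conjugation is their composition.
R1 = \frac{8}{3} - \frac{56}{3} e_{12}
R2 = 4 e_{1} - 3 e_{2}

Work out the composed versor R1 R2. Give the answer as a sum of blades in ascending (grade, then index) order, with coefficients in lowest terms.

Distribute over the terms of R1 (each basis-blade product reordered to ascending indices, repeated generators contracted through their squares):
(\frac{8}{3}) R2 = \frac{32}{3} e_{1} - 8 e_{2}
(-\frac{56}{3} e_{12}) R2 = -56 e_{1} + \frac{224}{3} e_{2}
Summing the partial products and collecting blades:
Answer: -\frac{136}{3} e_{1} + \frac{200}{3} e_{2}


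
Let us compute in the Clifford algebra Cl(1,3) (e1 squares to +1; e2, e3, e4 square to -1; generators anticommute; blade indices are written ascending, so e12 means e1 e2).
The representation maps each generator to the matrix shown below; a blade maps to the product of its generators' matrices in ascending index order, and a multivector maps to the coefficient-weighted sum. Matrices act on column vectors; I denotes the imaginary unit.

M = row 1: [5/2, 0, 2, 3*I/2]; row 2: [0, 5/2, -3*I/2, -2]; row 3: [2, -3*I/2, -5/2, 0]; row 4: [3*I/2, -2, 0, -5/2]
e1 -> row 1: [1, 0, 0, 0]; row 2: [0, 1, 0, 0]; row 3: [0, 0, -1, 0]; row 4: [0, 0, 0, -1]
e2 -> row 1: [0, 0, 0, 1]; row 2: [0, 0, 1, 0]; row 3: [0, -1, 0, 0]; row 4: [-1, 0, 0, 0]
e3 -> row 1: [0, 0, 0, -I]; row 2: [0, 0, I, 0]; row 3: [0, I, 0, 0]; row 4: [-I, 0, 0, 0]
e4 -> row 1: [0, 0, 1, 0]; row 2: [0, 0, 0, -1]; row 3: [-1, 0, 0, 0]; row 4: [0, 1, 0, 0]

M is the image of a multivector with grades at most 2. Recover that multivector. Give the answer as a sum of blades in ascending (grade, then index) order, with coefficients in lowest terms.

Method: the blade images are trace-orthogonal — tr(rho(e_A) rho(e_B)^-1) = 4 if A = B and 0 otherwise — and rho(e_A)^-1 = (e_A)^2 * rho(e_A) with (e_A)^2 = +1 or -1, so the coefficient of e_A in the preimage is (e_A)^2 * tr(M rho(e_A))/4.
Nonzero projections over blades of grade <= 2: e1: (e1)^2 = +1, tr(M rho(e1)) = 10, coefficient 5/2; e3: (e3)^2 = -1, tr(M rho(e3)) = 6, coefficient -3/2; e14: (e14)^2 = +1, tr(M rho(e14)) = 8, coefficient 2. Every other blade of grade <= 2 projects to 0.
Answer: 5/2*e1 - 3/2*e3 + 2*e14


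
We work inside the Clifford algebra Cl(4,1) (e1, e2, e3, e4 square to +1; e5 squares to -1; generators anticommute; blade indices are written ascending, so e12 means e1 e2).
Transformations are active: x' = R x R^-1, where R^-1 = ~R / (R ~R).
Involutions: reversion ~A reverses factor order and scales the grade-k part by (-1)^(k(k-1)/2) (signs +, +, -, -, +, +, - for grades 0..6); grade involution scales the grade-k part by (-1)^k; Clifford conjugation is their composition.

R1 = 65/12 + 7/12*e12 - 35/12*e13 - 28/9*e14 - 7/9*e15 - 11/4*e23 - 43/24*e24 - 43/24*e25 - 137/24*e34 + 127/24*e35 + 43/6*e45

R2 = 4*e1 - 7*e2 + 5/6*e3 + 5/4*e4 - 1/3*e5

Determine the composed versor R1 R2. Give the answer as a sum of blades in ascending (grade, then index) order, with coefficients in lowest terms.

Distribute over the terms of R2 (each basis-blade product reordered to ascending indices, repeated generators contracted through their squares):
R1 (4*e1) = 65/3*e1 - 7/3*e2 + 35/3*e3 + 112/9*e4 + 28/9*e5 - 11*e123 - 43/6*e124 - 43/6*e125 - 137/6*e134 + 127/6*e135 + 86/3*e145
R1 (-7*e2) = -49/12*e1 - 455/12*e2 - 77/4*e3 - 301/24*e4 - 301/24*e5 - 245/12*e123 - 196/9*e124 - 49/9*e125 + 959/24*e234 - 889/24*e235 - 301/6*e245
R1 (5/6*e3) = -175/72*e1 - 55/24*e2 + 325/72*e3 + 685/144*e4 - 635/144*e5 + 35/72*e123 + 70/27*e134 + 35/54*e135 + 215/144*e234 + 215/144*e235 + 215/36*e345
R1 (5/4*e4) = -35/9*e1 - 215/96*e2 - 685/96*e3 + 325/48*e4 - 215/24*e5 + 35/48*e124 - 175/48*e134 + 35/36*e145 - 55/16*e234 + 215/96*e245 - 635/96*e345
R1 (-1/3*e5) = -7/27*e1 - 43/72*e2 + 127/72*e3 + 43/18*e4 - 65/36*e5 - 7/36*e125 + 35/36*e135 + 28/27*e145 + 11/12*e235 + 43/72*e245 + 137/72*e345
Summing the partial products and collecting blades:
Answer: 2377/216*e1 - 13069/288*e2 - 2431/288*e3 + 995/72*e4 - 1181/48*e5 - 2227/72*e123 - 4063/144*e124 - 461/36*e125 - 10319/432*e134 + 2461/108*e135 + 3313/108*e145 + 2737/72*e234 - 4987/144*e235 - 13631/288*e245 + 121/96*e345


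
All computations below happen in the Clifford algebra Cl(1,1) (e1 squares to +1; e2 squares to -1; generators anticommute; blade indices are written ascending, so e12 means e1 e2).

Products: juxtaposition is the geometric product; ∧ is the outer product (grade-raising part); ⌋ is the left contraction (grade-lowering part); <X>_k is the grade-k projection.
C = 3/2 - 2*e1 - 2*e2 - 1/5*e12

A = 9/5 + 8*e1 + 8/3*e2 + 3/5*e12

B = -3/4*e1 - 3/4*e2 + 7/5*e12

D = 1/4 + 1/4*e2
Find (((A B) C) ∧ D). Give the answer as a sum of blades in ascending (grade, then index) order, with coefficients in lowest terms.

step 1: -79/25 + 17/6*e1 + 103/10*e2 - 37/25*e12
step 2: 7867/750 + 111/20*e1 + 5473/300*e2 + 10009/750*e12
step 3: 7867/3000 + 111/80*e1 + 43099/6000*e2 + 28343/6000*e12
Answer: 7867/3000 + 111/80*e1 + 43099/6000*e2 + 28343/6000*e12


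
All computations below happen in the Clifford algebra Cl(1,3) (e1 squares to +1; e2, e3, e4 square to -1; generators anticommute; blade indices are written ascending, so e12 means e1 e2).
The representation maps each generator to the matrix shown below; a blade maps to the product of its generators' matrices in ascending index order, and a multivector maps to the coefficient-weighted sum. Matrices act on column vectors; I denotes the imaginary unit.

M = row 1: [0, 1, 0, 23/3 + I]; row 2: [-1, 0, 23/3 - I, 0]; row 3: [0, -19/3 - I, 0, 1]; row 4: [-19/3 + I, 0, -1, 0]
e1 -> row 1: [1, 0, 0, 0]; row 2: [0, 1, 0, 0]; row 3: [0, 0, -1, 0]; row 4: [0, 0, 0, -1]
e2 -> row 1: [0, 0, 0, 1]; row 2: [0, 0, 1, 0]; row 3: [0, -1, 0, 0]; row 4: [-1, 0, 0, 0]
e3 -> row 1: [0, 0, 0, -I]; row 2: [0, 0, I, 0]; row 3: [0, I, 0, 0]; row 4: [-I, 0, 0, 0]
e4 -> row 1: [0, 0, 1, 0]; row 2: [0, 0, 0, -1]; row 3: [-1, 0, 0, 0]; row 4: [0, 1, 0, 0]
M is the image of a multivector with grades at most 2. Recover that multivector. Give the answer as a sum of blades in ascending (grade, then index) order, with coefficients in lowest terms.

Method: the blade images are trace-orthogonal — tr(rho(e_A) rho(e_B)^-1) = 4 if A = B and 0 otherwise — and rho(e_A)^-1 = (e_A)^2 * rho(e_A) with (e_A)^2 = +1 or -1, so the coefficient of e_A in the preimage is (e_A)^2 * tr(M rho(e_A))/4.
Nonzero projections over blades of grade <= 2: e2: (e2)^2 = -1, tr(M rho(e2)) = -28, coefficient 7; e3: (e3)^2 = -1, tr(M rho(e3)) = 4, coefficient -1; e12: (e12)^2 = +1, tr(M rho(e12)) = 8/3, coefficient 2/3; e24: (e24)^2 = -1, tr(M rho(e24)) = -4, coefficient 1. Every other blade of grade <= 2 projects to 0.
Answer: 7*e2 - e3 + 2/3*e12 + e24


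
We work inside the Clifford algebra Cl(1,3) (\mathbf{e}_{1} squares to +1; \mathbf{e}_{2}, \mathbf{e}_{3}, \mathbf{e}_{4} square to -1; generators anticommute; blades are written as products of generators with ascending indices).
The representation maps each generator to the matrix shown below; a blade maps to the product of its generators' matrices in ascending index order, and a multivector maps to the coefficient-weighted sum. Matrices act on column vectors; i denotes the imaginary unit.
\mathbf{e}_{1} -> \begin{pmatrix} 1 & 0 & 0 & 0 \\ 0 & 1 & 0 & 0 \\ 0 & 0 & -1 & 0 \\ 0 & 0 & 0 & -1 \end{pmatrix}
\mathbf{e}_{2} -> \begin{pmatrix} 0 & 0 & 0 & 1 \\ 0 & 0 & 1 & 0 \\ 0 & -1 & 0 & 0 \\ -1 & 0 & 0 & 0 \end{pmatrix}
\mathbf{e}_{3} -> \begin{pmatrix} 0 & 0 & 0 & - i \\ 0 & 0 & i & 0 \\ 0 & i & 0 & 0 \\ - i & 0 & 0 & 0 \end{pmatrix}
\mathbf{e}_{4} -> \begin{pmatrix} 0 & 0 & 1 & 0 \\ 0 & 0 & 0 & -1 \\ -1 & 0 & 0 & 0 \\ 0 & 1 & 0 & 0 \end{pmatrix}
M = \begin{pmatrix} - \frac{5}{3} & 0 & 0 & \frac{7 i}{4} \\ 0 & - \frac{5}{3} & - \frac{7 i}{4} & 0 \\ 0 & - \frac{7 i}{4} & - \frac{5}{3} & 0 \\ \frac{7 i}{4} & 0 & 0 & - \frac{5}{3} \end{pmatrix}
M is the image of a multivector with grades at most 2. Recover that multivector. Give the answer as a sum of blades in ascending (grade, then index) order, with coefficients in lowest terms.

Method: the blade images are trace-orthogonal — tr(rho(e_A) rho(e_B)^-1) = 4 if A = B and 0 otherwise — and rho(e_A)^-1 = (e_A)^2 * rho(e_A) with (e_A)^2 = +1 or -1, so the coefficient of e_A in the preimage is (e_A)^2 * tr(M rho(e_A))/4.
Nonzero projections over blades of grade <= 2: 1: (1)^2 = +1, tr(M 1) = - \frac{20}{3}, coefficient -\frac{5}{3}; e_{3}: (e_{3})^2 = -1, tr(M rho(e_{3})) = 7, coefficient -\frac{7}{4}. Every other blade of grade <= 2 projects to 0.
Answer: -\frac{5}{3} - \frac{7}{4} e_{3}


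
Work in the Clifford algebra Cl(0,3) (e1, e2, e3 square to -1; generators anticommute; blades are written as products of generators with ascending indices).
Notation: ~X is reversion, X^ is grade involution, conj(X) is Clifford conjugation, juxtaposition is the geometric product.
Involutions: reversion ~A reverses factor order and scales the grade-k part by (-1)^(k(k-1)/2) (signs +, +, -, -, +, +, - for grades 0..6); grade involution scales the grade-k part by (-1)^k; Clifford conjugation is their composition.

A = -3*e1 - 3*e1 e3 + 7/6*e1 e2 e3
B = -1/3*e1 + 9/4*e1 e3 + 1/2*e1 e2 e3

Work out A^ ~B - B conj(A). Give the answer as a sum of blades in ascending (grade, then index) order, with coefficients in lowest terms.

first term: -31/6 + 33/8*e2 + 31/4*e3 + 10/9*e2 e3
second term: -31/6 + 33/8*e2 + 31/4*e3 - 10/9*e2 e3
Answer: 20/9*e2 e3


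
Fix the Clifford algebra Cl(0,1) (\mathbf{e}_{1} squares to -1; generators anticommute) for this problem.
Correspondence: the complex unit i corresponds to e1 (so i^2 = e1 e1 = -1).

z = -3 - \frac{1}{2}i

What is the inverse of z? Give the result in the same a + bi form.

In blades: z = -3 - \frac{1}{2} e_{1}.
With qbar = -3 + \frac{1}{2} e_{1} (scalar fixed, mapped units negated), z qbar = \frac{37}{4} (the sum of squared coefficients), so z^-1 = qbar / (\frac{37}{4}) = -\frac{12}{37} + \frac{2}{37} e_{1}; translating back:
Answer: -\frac{12}{37} + \frac{2}{37}i


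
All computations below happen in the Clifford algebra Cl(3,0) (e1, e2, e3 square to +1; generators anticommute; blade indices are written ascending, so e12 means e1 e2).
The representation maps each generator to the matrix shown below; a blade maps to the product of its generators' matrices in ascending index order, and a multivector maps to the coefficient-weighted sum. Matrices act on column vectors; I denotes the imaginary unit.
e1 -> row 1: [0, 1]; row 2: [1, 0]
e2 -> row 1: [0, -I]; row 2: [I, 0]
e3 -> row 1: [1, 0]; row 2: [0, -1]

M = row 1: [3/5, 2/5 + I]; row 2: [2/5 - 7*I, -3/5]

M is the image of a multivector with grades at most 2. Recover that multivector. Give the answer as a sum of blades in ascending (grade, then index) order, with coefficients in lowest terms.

Method: 1, rho(e1), rho(e2), rho(e3) form a trace-orthogonal basis of the 2x2 complex matrices (tr(X Y) = 2 if X = Y, else 0), so M = m0*1 + m1*rho(e1) + m2*rho(e2) + m3*rho(e3) with m0 = tr(M)/2 = 0, m1 = tr(M rho(e1))/2 = 2/5 - 3*I, m2 = tr(M rho(e2))/2 = -4, m3 = tr(M rho(e3))/2 = 3/5.
Multiplying table entries, the bivector images are rho(e12) = I*rho(e3), rho(e13) = -I*rho(e2), rho(e23) = I*rho(e1); with real blade coefficients the real parts of m0..m3 are the coefficients of 1, e1, e2, e3 and the imaginary parts give the bivectors (e23: Im m1, e13: -Im m2, e12: Im m3).
Answer: 2/5*e1 - 4*e2 + 3/5*e3 - 3*e23


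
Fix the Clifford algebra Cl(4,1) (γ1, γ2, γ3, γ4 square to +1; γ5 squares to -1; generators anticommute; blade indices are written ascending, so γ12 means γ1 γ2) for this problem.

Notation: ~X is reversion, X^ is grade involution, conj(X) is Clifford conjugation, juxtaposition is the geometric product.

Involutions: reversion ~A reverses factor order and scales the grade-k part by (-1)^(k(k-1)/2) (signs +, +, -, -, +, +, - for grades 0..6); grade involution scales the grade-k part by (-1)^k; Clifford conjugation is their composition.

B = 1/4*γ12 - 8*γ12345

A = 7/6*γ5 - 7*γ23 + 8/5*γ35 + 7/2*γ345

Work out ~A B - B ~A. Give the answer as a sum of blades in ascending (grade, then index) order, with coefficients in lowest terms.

first term: 28*γ12 - 7/4*γ13 - 64/5*γ124 + 7/24*γ125 + 56*γ145 + 28/3*γ1234 - 2/5*γ1235 - 7/8*γ12345
second term: 28*γ12 + 7/4*γ13 - 64/5*γ124 + 7/24*γ125 + 56*γ145 + 28/3*γ1234 - 2/5*γ1235 - 7/8*γ12345
Answer: -7/2*γ13


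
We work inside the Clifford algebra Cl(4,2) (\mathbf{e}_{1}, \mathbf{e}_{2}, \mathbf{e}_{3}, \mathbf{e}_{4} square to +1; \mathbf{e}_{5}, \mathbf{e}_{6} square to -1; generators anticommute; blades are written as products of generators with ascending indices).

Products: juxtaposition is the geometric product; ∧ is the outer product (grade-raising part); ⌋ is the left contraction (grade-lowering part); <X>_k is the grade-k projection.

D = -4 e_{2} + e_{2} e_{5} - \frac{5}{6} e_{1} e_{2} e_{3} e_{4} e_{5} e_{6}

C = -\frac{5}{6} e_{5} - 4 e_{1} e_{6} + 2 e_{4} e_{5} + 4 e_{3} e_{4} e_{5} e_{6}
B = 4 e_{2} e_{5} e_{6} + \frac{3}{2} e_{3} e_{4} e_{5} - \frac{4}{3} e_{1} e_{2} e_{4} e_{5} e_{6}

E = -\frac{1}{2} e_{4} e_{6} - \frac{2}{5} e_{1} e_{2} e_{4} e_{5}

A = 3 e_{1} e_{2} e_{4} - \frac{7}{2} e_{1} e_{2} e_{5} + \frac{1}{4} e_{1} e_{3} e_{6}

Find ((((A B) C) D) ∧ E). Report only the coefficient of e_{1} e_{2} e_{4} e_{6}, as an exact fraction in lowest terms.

step 1: -14 e_{1} e_{6} - \frac{14}{3} e_{4} e_{6} + 4 e_{5} e_{6} + \frac{21}{4} e_{1} e_{2} e_{3} e_{4} - \frac{7}{2} e_{1} e_{2} e_{3} e_{5} - \frac{99}{8} e_{1} e_{4} e_{5} e_{6} + \frac{1}{3} e_{2} e_{3} e_{4} e_{5}
step 2: 56 - \frac{10}{3} e_{6} - \frac{99}{2} e_{1} e_{3} - \frac{56}{3} e_{1} e_{4} + 16 e_{1} e_{5} - \frac{99}{4} e_{1} e_{6} + \frac{2}{3} e_{2} e_{3} + \frac{4}{3} e_{2} e_{6} - 16 e_{3} e_{4} + \frac{56}{3} e_{3} e_{5} + \frac{99}{2} e_{4} e_{5} + 8 e_{4} e_{6} - \frac{28}{3} e_{5} e_{6} - \frac{35}{12} e_{1} e_{2} e_{3} + \frac{165}{16} e_{1} e_{4} e_{6} - \frac{35}{3} e_{1} e_{5} e_{6} + \frac{5}{18} e_{2} e_{3} e_{4} - \frac{35}{9} e_{4} e_{5} e_{6} - 7 e_{1} e_{2} e_{3} e_{4} + \frac{21}{2} e_{1} e_{2} e_{3} e_{5} + 14 e_{1} e_{2} e_{4} e_{6} - 21 e_{1} e_{2} e_{5} e_{6} - 56 e_{1} e_{3} e_{4} e_{5} - 28 e_{1} e_{4} e_{5} e_{6} + 21 e_{2} e_{3} e_{4} e_{6} - 14 e_{2} e_{3} e_{5} e_{6} - \frac{35}{8} e_{1} e_{2} e_{3} e_{4} e_{5} - \frac{4}{3} e_{1} e_{2} e_{3} e_{4} e_{5} e_{6}
step 3: -\frac{10}{9} - 224 e_{2} + \frac{8}{3} e_{3} + \frac{27}{16} e_{6} + 16 e_{1} e_{2} - \frac{133}{6} e_{1} e_{3} + \frac{35}{3} e_{1} e_{4} - \frac{35}{2} e_{1} e_{5} - 21 e_{1} e_{6} + \frac{14}{3} e_{2} e_{3} - \frac{99}{2} e_{2} e_{4} + 56 e_{2} e_{5} + 24 e_{2} e_{6} + \frac{295}{18} e_{3} e_{4} - \frac{37}{3} e_{3} e_{5} + 14 e_{3} e_{6} - \frac{35}{4} e_{4} e_{6} + \frac{43}{6} e_{5} e_{6} - \frac{10517}{54} e_{1} e_{2} e_{3} - \frac{224}{3} e_{1} e_{2} e_{4} + 64 e_{1} e_{2} e_{5} - \frac{332}{3} e_{1} e_{2} e_{6} + \frac{189}{8} e_{1} e_{3} e_{4} - \frac{469}{12} e_{1} e_{3} e_{5} - 56 e_{1} e_{4} e_{6} + \frac{9047}{108} e_{1} e_{5} e_{6} + \frac{977}{18} e_{2} e_{3} e_{4} - \frac{6343}{96} e_{2} e_{3} e_{5} - 198 e_{2} e_{4} e_{5} - \frac{253}{9} e_{2} e_{4} e_{6} + 34 e_{2} e_{5} e_{6} + \frac{5}{18} e_{3} e_{4} e_{5} + 84 e_{3} e_{4} e_{6} - 56 e_{3} e_{5} e_{6} - \frac{175}{72} e_{4} e_{5} e_{6} - \frac{574}{9} e_{1} e_{2} e_{3} e_{4} + \frac{337}{6} e_{1} e_{2} e_{3} e_{5} - \frac{165}{4} e_{1} e_{2} e_{3} e_{6} + \frac{56}{3} e_{1} e_{2} e_{4} e_{5} + \frac{83}{36} e_{1} e_{2} e_{4} e_{6} + \frac{103}{12} e_{1} e_{2} e_{5} e_{6} - \frac{421}{18} e_{1} e_{3} e_{4} e_{5} - \frac{4}{3} e_{1} e_{3} e_{4} e_{6} - \frac{121}{9} e_{1} e_{4} e_{5} e_{6} + \frac{37}{8} e_{2} e_{3} e_{4} e_{5} + \frac{40}{3} e_{2} e_{3} e_{4} e_{6} - \frac{140}{9} e_{2} e_{3} e_{5} e_{6} + \frac{637}{36} e_{2} e_{4} e_{5} e_{6} + 21 e_{3} e_{4} e_{5} e_{6} - \frac{1991}{9} e_{1} e_{2} e_{3} e_{4} e_{5} - \frac{1957}{16} e_{1} e_{2} e_{4} e_{5} e_{6} + \frac{16}{3} e_{1} e_{3} e_{4} e_{5} e_{6} - \frac{140}{3} e_{1} e_{2} e_{3} e_{4} e_{5} e_{6}
step 4: \frac{5}{9} e_{4} e_{6} + 112 e_{2} e_{4} e_{6} - \frac{4}{3} e_{3} e_{4} e_{6} + \frac{4}{9} e_{1} e_{2} e_{4} e_{5} - 8 e_{1} e_{2} e_{4} e_{6} + \frac{133}{12} e_{1} e_{3} e_{4} e_{6} - \frac{35}{4} e_{1} e_{4} e_{5} e_{6} - \frac{7}{3} e_{2} e_{3} e_{4} e_{6} + 28 e_{2} e_{4} e_{5} e_{6} - \frac{37}{6} e_{3} e_{4} e_{5} e_{6} - \frac{16}{15} e_{1} e_{2} e_{3} e_{4} e_{5} + \frac{10517}{108} e_{1} e_{2} e_{3} e_{4} e_{6} + \frac{1253}{40} e_{1} e_{2} e_{4} e_{5} e_{6} - \frac{469}{24} e_{1} e_{3} e_{4} e_{5} e_{6} - \frac{6343}{192} e_{2} e_{3} e_{4} e_{5} e_{6} + \frac{1349}{60} e_{1} e_{2} e_{3} e_{4} e_{5} e_{6}
Answer: -8


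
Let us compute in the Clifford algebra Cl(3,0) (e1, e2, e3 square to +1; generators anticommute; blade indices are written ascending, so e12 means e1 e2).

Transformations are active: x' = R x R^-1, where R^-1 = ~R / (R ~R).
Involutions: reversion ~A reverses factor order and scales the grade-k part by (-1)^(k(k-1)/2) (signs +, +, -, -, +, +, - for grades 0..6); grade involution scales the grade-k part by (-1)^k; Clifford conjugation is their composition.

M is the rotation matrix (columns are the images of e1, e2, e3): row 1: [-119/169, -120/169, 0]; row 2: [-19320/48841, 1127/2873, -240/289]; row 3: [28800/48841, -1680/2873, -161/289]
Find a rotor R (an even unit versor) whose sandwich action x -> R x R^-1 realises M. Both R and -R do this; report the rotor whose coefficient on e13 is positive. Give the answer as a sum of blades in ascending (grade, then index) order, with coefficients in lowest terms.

Method: write R = a + b12*e12 + b13*e13 + b23*e23 with a^2 + b12^2 + b13^2 + b23^2 = 1 (so R^-1 = ~R). Expanding the columns R e_j ~R gives tr M = 4a^2 - 1 and, from the antisymmetric part, M21 - M12 = -4a*b12, M13 - M31 = 4a*b13, M32 - M23 = -4a*b23.
Here tr M = -42441/48841, so a^2 = (1 + tr M)/4 = 1600/48841 and a = ±40/221. Taking a = 40/221: M21 - M12 = 15360/48841, M13 - M31 = -28800/48841, M32 - M23 = 12000/48841, giving b12 = -96/221, b13 = -180/221, b23 = -75/221, i.e. R = 40/221 - 96/221*e12 - 180/221*e13 - 75/221*e23.
Its e13 coefficient is negative, so report the other preimage -R.
Answer: -40/221 + 96/221*e12 + 180/221*e13 + 75/221*e23. Uniqueness: Spin(3) -> SO(3) maps R and -R to the same rotation of trace -42441/48841; fixing the sign of the e13 coefficient removes the ambiguity.


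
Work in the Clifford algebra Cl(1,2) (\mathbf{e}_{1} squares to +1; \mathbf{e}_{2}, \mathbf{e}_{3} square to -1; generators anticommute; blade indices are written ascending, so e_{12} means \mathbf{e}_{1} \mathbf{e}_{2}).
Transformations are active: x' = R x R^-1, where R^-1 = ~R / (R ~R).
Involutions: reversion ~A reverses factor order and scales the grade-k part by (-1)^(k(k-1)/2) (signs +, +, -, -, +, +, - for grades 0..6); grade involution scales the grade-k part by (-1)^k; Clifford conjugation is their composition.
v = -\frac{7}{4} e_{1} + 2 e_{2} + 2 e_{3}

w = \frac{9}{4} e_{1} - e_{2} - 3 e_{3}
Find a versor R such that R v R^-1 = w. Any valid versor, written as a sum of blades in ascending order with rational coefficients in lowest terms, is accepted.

Here q(v) = q(w) = -\frac{79}{16}; the classical choice R = v + w = \frac{1}{2} e_{1} + e_{2} - e_{3} then realises v -> w under the sandwich.
Answer: \frac{1}{2} e_{1} + e_{2} - e_{3}
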